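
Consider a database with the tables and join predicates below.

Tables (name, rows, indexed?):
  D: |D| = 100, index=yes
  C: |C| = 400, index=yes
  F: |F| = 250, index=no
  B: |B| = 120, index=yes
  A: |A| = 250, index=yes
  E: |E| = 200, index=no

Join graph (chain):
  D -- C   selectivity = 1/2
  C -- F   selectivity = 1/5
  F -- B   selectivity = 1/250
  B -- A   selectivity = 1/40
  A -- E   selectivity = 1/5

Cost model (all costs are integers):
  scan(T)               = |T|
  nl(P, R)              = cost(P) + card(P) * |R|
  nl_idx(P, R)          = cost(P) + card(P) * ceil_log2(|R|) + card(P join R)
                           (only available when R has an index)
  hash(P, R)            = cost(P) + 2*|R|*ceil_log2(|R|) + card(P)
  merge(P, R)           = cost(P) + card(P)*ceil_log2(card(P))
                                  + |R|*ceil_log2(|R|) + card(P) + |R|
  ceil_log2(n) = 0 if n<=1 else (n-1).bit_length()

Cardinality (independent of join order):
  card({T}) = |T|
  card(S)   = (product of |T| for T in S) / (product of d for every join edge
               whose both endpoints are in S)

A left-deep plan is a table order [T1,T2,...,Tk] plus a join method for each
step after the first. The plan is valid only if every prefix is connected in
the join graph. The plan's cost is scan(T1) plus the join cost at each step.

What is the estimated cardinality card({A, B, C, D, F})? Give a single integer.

3000000

Tables in S: A(250), B(120), C(400), D(100), F(250)
Edges inside S: D-C(d=2), C-F(d=5), F-B(d=250), B-A(d=40)
numerator = 250 * 120 * 400 * 100 * 250 = 300000000000
denominator = 2 * 5 * 250 * 40 = 100000
card(S) = 300000000000 / 100000 = 3000000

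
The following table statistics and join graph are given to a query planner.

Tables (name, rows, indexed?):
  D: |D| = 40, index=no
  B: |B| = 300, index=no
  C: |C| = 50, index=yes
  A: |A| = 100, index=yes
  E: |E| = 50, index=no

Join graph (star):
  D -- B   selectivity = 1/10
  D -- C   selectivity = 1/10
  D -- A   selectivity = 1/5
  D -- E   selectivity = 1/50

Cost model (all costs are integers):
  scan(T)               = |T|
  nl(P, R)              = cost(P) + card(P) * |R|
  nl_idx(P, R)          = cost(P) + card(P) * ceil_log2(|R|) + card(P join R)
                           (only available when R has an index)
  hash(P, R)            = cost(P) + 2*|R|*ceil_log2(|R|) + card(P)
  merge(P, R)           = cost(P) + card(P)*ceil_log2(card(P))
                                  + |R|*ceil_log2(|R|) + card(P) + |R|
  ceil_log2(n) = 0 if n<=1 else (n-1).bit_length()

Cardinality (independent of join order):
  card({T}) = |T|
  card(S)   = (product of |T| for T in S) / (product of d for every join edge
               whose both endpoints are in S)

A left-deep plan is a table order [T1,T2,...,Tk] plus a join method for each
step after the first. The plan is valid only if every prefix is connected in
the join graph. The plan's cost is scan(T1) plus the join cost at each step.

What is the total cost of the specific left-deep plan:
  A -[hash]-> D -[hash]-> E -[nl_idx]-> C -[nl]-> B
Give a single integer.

1210880

step 1: scan A: cost=100, card=100
step 2: join D via hash
    card(P join D) = 100*40/(5) = 800
    cost = 100 + 2*40*6 + 100 = 680
step 3: join E via hash
    card(P join E) = 800*50/(50) = 800
    cost = 680 + 2*50*6 + 800 = 2080
step 4: join C via nl_idx
    card(P join C) = 800*50/(10) = 4000
    cost = 2080 + 800*6 + 4000 = 10880
step 5: join B via nl
    card(P join B) = 4000*300/(10) = 120000
    cost = 10880 + 4000*300 = 1210880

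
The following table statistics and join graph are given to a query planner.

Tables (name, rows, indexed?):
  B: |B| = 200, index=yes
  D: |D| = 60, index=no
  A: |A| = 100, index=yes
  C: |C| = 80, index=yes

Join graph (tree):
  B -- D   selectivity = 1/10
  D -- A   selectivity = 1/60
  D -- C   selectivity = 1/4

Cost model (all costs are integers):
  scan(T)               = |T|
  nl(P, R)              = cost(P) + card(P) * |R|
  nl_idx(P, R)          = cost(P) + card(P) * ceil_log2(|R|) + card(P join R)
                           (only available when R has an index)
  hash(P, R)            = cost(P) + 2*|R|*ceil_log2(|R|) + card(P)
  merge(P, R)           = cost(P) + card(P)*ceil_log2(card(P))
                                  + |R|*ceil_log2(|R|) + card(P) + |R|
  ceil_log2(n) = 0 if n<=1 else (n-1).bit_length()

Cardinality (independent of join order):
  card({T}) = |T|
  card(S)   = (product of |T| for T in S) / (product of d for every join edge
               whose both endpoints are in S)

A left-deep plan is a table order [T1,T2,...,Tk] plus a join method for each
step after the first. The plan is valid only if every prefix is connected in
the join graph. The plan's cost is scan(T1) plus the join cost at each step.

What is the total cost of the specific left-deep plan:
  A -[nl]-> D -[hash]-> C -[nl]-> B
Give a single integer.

407320

step 1: scan A: cost=100, card=100
step 2: join D via nl
    card(P join D) = 100*60/(60) = 100
    cost = 100 + 100*60 = 6100
step 3: join C via hash
    card(P join C) = 100*80/(4) = 2000
    cost = 6100 + 2*80*7 + 100 = 7320
step 4: join B via nl
    card(P join B) = 2000*200/(10) = 40000
    cost = 7320 + 2000*200 = 407320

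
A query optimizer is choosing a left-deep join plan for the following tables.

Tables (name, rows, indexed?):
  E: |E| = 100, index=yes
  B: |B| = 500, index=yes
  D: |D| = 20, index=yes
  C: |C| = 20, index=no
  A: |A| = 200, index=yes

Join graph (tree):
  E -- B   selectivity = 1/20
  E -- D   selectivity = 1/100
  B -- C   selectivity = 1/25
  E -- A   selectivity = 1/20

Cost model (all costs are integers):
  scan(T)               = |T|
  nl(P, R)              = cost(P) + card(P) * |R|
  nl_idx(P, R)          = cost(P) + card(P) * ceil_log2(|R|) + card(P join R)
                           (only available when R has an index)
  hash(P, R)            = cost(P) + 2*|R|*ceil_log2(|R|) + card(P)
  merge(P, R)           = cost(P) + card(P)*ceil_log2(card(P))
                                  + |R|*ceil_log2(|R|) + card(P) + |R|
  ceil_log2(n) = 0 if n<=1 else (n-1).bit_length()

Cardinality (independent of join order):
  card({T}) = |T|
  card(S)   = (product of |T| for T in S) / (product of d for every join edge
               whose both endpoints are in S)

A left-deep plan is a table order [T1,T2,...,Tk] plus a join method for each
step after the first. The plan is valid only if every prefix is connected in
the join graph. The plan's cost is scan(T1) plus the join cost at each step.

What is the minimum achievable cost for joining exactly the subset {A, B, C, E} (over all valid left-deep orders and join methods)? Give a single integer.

Selinger DP over subsets of {A,B,C,E}:
  {E}: scan cost=100, card=100
  {B}: scan cost=500, card=500
  {C}: scan cost=20, card=20
  {A}: scan cost=200, card=200
  {BE}: card=2500; try (E,hash)→2400, (B,nl_idx)→3500, (B,merge)→5900, (E,merge)→6300, (E,nl_idx)→6500, (B,hash)→9200 …(+2); best=2400 via (E,hash)
  {AE}: card=1000; try (E,hash)→1800, (A,nl_idx)→1900, (E,nl_idx)→2600, (A,merge)→2700, (E,merge)→2800, (A,hash)→3400 …(+2); best=1800 via (E,hash)
  {BC}: card=400; try (B,nl_idx)→600, (C,hash)→1200, (B,merge)→5140, (C,merge)→5620, (B,hash)→9040, (B,nl)→10020 …(+1); best=600 via (B,nl_idx)
  {BCE}: card=2000; try (E,hash)→2400, (C,hash)→5100, (E,merge)→5400, (E,nl_idx)→5400, (C,merge)→35020, (E,nl)→40600 …(+1); best=2400 via (E,hash)
  {ABE}: card=25000; try (A,hash)→8100, (B,hash)→11800, (B,merge)→17800, (B,nl_idx)→35800, (A,merge)→36700, (A,nl_idx)→47400 …(+2); best=8100 via (A,hash)
  {ABCE}: card=20000; try (A,hash)→7600, (A,merge)→28200, (C,hash)→33300, (A,nl_idx)→38400, (A,nl)→402400, (C,merge)→408220 …(+1); best=7600 via (A,hash)

7600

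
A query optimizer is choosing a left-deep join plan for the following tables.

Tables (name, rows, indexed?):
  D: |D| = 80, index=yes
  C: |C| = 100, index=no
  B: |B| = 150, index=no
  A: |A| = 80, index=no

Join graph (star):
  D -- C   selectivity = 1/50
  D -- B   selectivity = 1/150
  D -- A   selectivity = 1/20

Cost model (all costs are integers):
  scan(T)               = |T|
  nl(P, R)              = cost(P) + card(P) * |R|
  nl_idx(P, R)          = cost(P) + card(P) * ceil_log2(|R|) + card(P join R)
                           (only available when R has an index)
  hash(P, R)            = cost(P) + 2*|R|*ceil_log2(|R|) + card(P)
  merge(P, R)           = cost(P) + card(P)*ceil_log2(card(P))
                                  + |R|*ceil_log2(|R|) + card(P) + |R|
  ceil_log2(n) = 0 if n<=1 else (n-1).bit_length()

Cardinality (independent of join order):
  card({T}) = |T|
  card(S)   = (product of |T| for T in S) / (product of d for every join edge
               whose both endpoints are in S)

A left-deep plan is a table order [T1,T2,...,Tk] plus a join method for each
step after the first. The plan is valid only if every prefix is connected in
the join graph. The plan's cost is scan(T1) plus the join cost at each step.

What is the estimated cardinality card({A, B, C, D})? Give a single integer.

640

Tables in S: A(80), B(150), C(100), D(80)
Edges inside S: D-C(d=50), D-B(d=150), D-A(d=20)
numerator = 80 * 150 * 100 * 80 = 96000000
denominator = 50 * 150 * 20 = 150000
card(S) = 96000000 / 150000 = 640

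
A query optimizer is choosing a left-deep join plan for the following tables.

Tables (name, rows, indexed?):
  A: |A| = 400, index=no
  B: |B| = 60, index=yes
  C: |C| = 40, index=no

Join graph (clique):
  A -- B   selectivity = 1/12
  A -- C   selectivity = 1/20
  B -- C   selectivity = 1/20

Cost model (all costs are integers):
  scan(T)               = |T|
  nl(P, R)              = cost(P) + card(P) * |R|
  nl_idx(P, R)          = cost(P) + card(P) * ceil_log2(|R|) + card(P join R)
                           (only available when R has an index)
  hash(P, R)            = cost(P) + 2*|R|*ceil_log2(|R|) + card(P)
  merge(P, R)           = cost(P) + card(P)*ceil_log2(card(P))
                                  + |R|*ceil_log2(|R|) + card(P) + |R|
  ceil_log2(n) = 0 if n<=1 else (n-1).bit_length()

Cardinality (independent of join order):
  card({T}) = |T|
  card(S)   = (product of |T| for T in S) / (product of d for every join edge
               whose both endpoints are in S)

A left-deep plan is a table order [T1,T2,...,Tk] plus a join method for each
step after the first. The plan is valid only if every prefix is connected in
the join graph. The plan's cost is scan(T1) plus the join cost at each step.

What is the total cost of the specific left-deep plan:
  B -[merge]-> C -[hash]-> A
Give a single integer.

8080

step 1: scan B: cost=60, card=60
step 2: join C via merge
    card(P join C) = 60*40/(20) = 120
    cost = 60 + 60*6 + 40*6 + 60 + 40 = 760
step 3: join A via hash
    card(P join A) = 120*400/(12*20) = 200
    cost = 760 + 2*400*9 + 120 = 8080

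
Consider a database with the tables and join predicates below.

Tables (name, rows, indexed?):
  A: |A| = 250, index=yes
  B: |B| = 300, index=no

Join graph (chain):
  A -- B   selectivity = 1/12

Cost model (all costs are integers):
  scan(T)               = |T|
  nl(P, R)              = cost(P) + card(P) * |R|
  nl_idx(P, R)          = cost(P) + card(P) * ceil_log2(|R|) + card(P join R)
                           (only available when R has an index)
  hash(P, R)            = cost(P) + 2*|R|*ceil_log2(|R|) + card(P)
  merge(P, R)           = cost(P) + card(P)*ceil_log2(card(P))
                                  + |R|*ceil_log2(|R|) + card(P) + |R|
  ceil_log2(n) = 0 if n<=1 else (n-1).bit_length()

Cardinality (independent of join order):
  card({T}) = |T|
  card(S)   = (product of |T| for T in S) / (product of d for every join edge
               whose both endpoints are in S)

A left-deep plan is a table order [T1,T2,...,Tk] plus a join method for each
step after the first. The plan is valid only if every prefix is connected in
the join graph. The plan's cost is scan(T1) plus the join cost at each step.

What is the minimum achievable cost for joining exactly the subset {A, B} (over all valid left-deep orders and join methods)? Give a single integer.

4600

Selinger DP over subsets of {A,B}:
  {A}: scan cost=250, card=250
  {B}: scan cost=300, card=300
  {AB}: card=6250; try (A,hash)→4600, (B,merge)→5500, (A,merge)→5550, (B,hash)→5900, (A,nl_idx)→8950, (B,nl)→75250 …(+1); best=4600 via (A,hash)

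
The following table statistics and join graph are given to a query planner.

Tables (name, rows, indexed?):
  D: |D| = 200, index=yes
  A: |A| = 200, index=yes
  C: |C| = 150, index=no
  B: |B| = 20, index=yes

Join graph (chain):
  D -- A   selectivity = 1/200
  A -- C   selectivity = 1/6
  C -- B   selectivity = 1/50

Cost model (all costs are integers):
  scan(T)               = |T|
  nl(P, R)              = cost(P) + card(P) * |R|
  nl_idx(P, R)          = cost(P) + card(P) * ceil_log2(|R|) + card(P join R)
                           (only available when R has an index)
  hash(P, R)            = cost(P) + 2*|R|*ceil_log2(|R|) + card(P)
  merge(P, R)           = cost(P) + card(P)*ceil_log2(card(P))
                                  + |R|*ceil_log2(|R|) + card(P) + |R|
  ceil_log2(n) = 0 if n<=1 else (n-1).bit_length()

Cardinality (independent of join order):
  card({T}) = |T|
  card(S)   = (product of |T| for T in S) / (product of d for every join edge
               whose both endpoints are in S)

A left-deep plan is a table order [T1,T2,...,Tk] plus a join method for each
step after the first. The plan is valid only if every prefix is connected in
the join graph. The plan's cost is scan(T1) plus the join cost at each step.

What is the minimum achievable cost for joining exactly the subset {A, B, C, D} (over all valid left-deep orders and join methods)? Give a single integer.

7920

Selinger DP over subsets of {A,B,C,D}:
  {D}: scan cost=200, card=200
  {A}: scan cost=200, card=200
  {C}: scan cost=150, card=150
  {B}: scan cost=20, card=20
  {AD}: card=200; try (D,nl_idx)→2000, (A,nl_idx)→2000, (D,hash)→3600, (A,hash)→3600, (D,merge)→3800, (A,merge)→3800 …(+2); best=2000 via (D,nl_idx)
  {AC}: card=5000; try (C,hash)→2800, (A,merge)→3300, (C,merge)→3350, (A,hash)→3500, (A,nl_idx)→6350, (A,nl)→30150 …(+1); best=2800 via (C,hash)
  {BC}: card=60; try (B,hash)→500, (B,nl_idx)→960, (C,merge)→1490, (B,merge)→1620, (C,hash)→2440, (C,nl)→3020 …(+1); best=500 via (B,hash)
  {ACD}: card=5000; try (C,hash)→4600, (C,merge)→5150, (D,hash)→11000, (C,nl)→32000, (D,nl_idx)→47800, (D,merge)→74600 …(+1); best=4600 via (C,hash)
  {ABC}: card=2000; try (A,merge)→2720, (A,nl_idx)→2980, (A,hash)→3760, (B,hash)→8000, (A,nl)→12500, (B,nl_idx)→29800 …(+2); best=2720 via (A,merge)
  {ABCD}: card=2000; try (D,hash)→7920, (B,hash)→9800, (D,nl_idx)→20720, (D,merge)→28520, (B,nl_idx)→31600, (B,merge)→74720 …(+2); best=7920 via (D,hash)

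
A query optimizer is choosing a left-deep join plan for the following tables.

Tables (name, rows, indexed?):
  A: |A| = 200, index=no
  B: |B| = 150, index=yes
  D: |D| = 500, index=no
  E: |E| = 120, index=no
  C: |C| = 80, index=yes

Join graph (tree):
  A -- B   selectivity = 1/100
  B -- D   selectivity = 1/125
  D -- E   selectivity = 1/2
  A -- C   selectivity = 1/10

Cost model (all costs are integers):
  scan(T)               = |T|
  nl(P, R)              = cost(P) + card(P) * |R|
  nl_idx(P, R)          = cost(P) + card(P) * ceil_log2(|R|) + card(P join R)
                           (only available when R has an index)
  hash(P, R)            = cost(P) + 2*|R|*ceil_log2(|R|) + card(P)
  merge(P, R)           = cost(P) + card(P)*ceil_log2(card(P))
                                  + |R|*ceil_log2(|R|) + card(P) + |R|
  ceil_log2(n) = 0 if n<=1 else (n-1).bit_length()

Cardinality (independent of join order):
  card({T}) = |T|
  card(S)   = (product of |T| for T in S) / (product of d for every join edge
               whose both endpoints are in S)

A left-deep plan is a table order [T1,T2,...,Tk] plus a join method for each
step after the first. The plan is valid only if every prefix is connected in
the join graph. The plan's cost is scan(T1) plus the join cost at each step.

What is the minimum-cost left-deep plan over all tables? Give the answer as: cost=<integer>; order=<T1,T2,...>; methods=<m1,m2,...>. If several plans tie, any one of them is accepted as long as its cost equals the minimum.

cost=20800; order=D,B,A,C,E; methods=hash,hash,hash,hash

Selinger DP (subsets sized 1..n):
  {A}: scan cost=200, card=200
  {B}: scan cost=150, card=150
  {D}: scan cost=500, card=500
  {E}: scan cost=120, card=120
  {C}: scan cost=80, card=80
  {AB}: card=300; try (B,nl_idx)→2100, (B,hash)→2800, (A,merge)→3300, (B,merge)→3350, (A,hash)→3500, (A,nl)→30150 …(+1); best=2100 via (B,nl_idx)
  {AC}: card=1600; try (C,hash)→1520, (A,merge)→2520, (C,merge)→2640, (C,nl_idx)→3200, (A,hash)→3360, (A,nl)→16080 …(+1); best=1520 via (C,hash)
  {BD}: card=600; try (B,hash)→3400, (B,nl_idx)→5100, (D,merge)→6500, (B,merge)→6850, (D,hash)→9300, (D,nl)→75150 …(+1); best=3400 via (B,hash)
  {DE}: card=30000; try (E,hash)→2680, (D,merge)→6080, (E,merge)→6460, (D,hash)→9240, (D,nl)→60120, (E,nl)→60500; best=2680 via (E,hash)
  {ABD}: card=1200; try (A,hash)→7200, (D,merge)→10100, (D,hash)→11400, (A,merge)→11800, (A,nl)→123400, (D,nl)→152100; best=7200 via (A,hash)
  {ABC}: card=2400; try (C,hash)→3520, (B,hash)→5520, (C,merge)→5740, (C,nl_idx)→6600, (B,nl_idx)→16720, (B,merge)→22070 …(+2); best=3520 via (C,hash)
  {BDE}: card=36000; try (E,hash)→5680, (E,merge)→10960, (B,hash)→35080, (E,nl)→75400, (B,nl_idx)→278680, (B,merge)→484030 …(+1); best=5680 via (E,hash)
  {ABDE}: card=72000; try (E,hash)→10080, (E,merge)→22560, (A,hash)→44880, (E,nl)→151200, (A,merge)→619480, (A,nl)→7205680; best=10080 via (E,hash)
  {ABCD}: card=9600; try (C,hash)→9520, (D,hash)→14920, (C,merge)→22240, (C,nl_idx)→25200, (D,merge)→39720, (C,nl)→103200 …(+1); best=9520 via (C,hash)
  {ABCDE}: card=576000; try (E,hash)→20800, (C,hash)→83200, (E,merge)→154480, (C,nl_idx)→1090080, (E,nl)→1161520, (C,merge)→1306720 …(+1); best=20800 via (E,hash)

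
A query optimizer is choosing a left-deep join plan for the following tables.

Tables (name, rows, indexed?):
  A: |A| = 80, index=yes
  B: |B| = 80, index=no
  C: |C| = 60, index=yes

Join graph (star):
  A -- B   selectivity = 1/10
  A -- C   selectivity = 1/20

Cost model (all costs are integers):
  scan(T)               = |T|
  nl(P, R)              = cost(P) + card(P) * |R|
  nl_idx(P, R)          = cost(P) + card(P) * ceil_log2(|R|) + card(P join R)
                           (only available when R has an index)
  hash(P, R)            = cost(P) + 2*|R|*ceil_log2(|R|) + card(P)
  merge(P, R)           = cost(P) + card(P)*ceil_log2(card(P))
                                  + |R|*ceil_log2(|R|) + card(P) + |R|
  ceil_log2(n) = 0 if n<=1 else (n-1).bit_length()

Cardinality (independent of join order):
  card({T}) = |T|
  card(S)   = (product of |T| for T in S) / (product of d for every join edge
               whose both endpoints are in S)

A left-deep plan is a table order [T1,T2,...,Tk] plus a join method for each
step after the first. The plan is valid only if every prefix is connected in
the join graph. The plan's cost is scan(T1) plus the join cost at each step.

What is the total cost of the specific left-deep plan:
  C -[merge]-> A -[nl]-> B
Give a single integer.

step 1: scan C: cost=60, card=60
step 2: join A via merge
    card(P join A) = 60*80/(20) = 240
    cost = 60 + 60*6 + 80*7 + 60 + 80 = 1120
step 3: join B via nl
    card(P join B) = 240*80/(10) = 1920
    cost = 1120 + 240*80 = 20320

20320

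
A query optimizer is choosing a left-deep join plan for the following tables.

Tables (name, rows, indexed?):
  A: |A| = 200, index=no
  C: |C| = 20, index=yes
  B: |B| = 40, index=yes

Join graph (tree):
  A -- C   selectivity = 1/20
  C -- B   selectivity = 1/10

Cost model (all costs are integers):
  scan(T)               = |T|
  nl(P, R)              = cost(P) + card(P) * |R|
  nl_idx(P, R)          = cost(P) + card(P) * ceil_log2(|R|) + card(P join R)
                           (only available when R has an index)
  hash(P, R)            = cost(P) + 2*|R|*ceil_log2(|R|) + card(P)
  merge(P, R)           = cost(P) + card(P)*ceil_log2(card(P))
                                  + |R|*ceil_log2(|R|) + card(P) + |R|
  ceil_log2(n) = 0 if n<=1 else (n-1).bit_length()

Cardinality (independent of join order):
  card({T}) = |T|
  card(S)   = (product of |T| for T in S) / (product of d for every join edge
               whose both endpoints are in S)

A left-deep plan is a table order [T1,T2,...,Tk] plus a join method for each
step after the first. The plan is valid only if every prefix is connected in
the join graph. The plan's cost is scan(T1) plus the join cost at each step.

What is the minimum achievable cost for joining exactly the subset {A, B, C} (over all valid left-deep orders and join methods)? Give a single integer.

Selinger DP over subsets of {A,B,C}:
  {A}: scan cost=200, card=200
  {C}: scan cost=20, card=20
  {B}: scan cost=40, card=40
  {AC}: card=200; try (C,hash)→600, (C,nl_idx)→1400, (A,merge)→1940, (C,merge)→2120, (A,hash)→3240, (A,nl)→4020 …(+1); best=600 via (C,hash)
  {BC}: card=80; try (B,nl_idx)→220, (C,hash)→280, (C,nl_idx)→320, (B,merge)→420, (C,merge)→440, (B,hash)→520 …(+2); best=220 via (B,nl_idx)
  {ABC}: card=800; try (B,hash)→1280, (B,nl_idx)→2600, (A,merge)→2660, (B,merge)→2680, (A,hash)→3500, (B,nl)→8600 …(+1); best=1280 via (B,hash)

1280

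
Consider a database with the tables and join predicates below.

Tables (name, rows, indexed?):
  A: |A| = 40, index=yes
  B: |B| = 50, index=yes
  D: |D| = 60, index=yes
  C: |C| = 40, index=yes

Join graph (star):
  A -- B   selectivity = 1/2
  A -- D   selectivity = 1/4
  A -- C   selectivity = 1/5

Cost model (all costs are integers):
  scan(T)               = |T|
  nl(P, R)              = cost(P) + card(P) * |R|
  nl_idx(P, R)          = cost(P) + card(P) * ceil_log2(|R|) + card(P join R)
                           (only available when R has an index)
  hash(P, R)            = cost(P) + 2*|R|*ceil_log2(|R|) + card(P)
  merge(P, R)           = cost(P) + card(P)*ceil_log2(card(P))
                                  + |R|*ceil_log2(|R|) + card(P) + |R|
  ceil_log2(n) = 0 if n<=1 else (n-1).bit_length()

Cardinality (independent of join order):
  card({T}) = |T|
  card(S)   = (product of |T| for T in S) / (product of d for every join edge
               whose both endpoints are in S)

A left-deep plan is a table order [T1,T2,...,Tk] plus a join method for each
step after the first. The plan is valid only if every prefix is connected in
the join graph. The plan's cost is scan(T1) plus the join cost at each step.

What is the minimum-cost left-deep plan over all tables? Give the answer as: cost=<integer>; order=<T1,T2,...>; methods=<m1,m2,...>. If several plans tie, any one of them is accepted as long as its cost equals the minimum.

cost=7000; order=A,C,D,B; methods=hash,hash,hash

Selinger DP (subsets sized 1..n):
  {A}: scan cost=40, card=40
  {B}: scan cost=50, card=50
  {D}: scan cost=60, card=60
  {C}: scan cost=40, card=40
  {AB}: card=1000; try (A,hash)→580, (B,merge)→670, (B,hash)→680, (A,merge)→680, (B,nl_idx)→1280, (A,nl_idx)→1350 …(+2); best=580 via (A,hash)
  {AD}: card=600; try (A,hash)→600, (D,merge)→740, (A,merge)→760, (D,hash)→800, (D,nl_idx)→880, (A,nl_idx)→1020 …(+2); best=600 via (A,hash)
  {AC}: card=320; try (C,hash)→560, (A,hash)→560, (C,merge)→600, (C,nl_idx)→600, (A,merge)→600, (A,nl_idx)→600 …(+2); best=560 via (C,hash)
  {ABD}: card=15000; try (B,hash)→1800, (D,hash)→2300, (B,merge)→7550, (D,merge)→12000, (B,nl_idx)→19200, (D,nl_idx)→21580 …(+2); best=1800 via (B,hash)
  {ABC}: card=8000; try (B,hash)→1480, (C,hash)→2060, (B,merge)→4110, (B,nl_idx)→10480, (C,merge)→11860, (C,nl_idx)→14580 …(+2); best=1480 via (B,hash)
  {ACD}: card=4800; try (D,hash)→1600, (C,hash)→1680, (D,merge)→4180, (D,nl_idx)→7280, (C,merge)→7480, (C,nl_idx)→9000 …(+2); best=1600 via (D,hash)
  {ABCD}: card=120000; try (B,hash)→7000, (D,hash)→10200, (C,hash)→17280, (B,merge)→69150, (D,merge)→113900, (B,nl_idx)→150400 …(+6); best=7000 via (B,hash)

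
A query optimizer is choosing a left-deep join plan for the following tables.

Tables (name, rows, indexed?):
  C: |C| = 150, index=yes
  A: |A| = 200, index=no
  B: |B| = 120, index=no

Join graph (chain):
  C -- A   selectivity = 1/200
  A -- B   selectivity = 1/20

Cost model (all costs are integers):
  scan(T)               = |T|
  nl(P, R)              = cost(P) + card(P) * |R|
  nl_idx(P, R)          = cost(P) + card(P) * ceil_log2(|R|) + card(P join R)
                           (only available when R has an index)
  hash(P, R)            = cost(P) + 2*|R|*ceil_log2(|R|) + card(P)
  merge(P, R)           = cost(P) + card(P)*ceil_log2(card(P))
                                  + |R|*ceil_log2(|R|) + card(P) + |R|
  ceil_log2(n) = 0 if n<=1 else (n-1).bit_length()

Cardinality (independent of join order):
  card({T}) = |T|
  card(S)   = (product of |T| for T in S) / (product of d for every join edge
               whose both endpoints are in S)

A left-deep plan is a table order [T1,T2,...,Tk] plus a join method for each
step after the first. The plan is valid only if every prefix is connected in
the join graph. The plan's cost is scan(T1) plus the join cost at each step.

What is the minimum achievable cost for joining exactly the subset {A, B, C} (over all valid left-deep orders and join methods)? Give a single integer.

3780

Selinger DP over subsets of {A,B,C}:
  {C}: scan cost=150, card=150
  {A}: scan cost=200, card=200
  {B}: scan cost=120, card=120
  {AC}: card=150; try (C,nl_idx)→1950, (C,hash)→2800, (A,merge)→3300, (C,merge)→3350, (A,hash)→3500, (A,nl)→30150 …(+1); best=1950 via (C,nl_idx)
  {AB}: card=1200; try (B,hash)→2080, (A,merge)→2880, (B,merge)→2960, (A,hash)→3440, (A,nl)→24120, (B,nl)→24200; best=2080 via (B,hash)
  {ABC}: card=900; try (B,hash)→3780, (B,merge)→4260, (C,hash)→5680, (C,nl_idx)→12580, (C,merge)→17830, (B,nl)→19950 …(+1); best=3780 via (B,hash)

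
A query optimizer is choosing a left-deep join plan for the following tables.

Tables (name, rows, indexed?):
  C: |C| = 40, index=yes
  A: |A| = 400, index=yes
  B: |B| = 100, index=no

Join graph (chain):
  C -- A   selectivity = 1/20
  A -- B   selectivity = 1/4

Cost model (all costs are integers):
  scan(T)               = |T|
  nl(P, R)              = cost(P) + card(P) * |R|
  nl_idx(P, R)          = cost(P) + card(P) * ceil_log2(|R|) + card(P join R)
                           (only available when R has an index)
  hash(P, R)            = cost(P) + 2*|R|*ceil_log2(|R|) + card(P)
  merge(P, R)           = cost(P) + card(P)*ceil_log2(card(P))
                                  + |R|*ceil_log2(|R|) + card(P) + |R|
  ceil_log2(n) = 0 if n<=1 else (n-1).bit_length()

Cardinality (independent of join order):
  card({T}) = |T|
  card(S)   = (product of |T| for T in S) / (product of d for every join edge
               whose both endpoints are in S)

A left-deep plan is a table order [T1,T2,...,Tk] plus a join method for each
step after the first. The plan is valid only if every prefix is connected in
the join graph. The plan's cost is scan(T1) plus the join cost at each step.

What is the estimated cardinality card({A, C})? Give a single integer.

Tables in S: A(400), C(40)
Edges inside S: C-A(d=20)
numerator = 400 * 40 = 16000
denominator = 20 = 20
card(S) = 16000 / 20 = 800

800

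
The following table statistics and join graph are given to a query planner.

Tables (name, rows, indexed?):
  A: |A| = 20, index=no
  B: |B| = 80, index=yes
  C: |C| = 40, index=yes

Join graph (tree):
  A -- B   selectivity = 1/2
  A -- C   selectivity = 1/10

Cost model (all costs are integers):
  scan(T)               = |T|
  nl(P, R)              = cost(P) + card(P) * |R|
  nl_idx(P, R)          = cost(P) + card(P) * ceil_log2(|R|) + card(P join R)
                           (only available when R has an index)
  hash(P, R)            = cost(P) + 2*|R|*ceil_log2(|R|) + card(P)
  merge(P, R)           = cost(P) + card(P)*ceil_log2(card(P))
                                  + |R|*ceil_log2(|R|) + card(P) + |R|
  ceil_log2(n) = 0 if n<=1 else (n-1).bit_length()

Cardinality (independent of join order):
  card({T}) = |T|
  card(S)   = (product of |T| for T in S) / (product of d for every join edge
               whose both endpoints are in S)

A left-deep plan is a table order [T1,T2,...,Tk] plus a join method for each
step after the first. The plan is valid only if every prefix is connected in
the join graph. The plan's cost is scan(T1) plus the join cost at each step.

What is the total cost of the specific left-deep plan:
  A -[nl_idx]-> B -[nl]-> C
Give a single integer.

step 1: scan A: cost=20, card=20
step 2: join B via nl_idx
    card(P join B) = 20*80/(2) = 800
    cost = 20 + 20*7 + 800 = 960
step 3: join C via nl
    card(P join C) = 800*40/(10) = 3200
    cost = 960 + 800*40 = 32960

32960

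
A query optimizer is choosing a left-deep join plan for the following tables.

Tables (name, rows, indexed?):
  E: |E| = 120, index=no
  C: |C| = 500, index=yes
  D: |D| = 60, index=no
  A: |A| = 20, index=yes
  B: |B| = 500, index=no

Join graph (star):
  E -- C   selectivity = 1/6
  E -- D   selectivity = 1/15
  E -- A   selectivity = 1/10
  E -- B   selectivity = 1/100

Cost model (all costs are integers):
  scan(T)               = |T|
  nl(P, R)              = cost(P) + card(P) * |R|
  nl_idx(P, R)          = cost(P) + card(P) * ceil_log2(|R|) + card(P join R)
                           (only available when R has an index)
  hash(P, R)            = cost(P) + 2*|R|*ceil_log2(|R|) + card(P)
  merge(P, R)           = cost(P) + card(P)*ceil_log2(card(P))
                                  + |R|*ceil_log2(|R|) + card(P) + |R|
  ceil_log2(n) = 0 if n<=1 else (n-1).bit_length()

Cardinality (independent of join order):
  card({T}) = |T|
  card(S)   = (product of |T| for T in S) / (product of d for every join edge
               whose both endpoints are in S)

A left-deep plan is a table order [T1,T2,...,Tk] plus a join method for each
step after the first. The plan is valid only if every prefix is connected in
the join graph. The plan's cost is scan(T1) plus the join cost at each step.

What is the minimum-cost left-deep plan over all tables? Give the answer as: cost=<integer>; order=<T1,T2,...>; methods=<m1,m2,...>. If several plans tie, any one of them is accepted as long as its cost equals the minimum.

cost=19200; order=B,E,A,D,C; methods=hash,hash,hash,hash

Selinger DP (subsets sized 1..n):
  {E}: scan cost=120, card=120
  {C}: scan cost=500, card=500
  {D}: scan cost=60, card=60
  {A}: scan cost=20, card=20
  {B}: scan cost=500, card=500
  {CE}: card=10000; try (E,hash)→2680, (C,merge)→6080, (E,merge)→6460, (C,hash)→9240, (C,nl_idx)→11200, (C,nl)→60120 …(+1); best=2680 via (E,hash)
  {DE}: card=480; try (D,hash)→960, (E,merge)→1440, (D,merge)→1500, (E,hash)→1800, (E,nl)→7260, (D,nl)→7320; best=960 via (D,hash)
  {AE}: card=240; try (A,hash)→440, (A,nl_idx)→960, (E,merge)→1100, (A,merge)→1200, (E,hash)→1720, (E,nl)→2420 …(+1); best=440 via (A,hash)
  {BE}: card=600; try (E,hash)→2680, (B,merge)→6080, (E,merge)→6460, (B,hash)→9240, (B,nl)→60120, (E,nl)→60500; best=2680 via (E,hash)
  {CDE}: card=40000; try (C,hash)→10440, (C,merge)→10760, (D,hash)→13400, (C,nl_idx)→45280, (D,merge)→153100, (C,nl)→240960 …(+1); best=10440 via (C,hash)
  {ACE}: card=20000; try (C,merge)→7600, (C,hash)→9680, (A,hash)→12880, (C,nl_idx)→22600, (A,nl_idx)→72680, (C,nl)→120440 …(+2); best=7600 via (C,merge)
  {BCE}: card=50000; try (C,hash)→12280, (C,merge)→14280, (B,hash)→21680, (C,nl_idx)→58080, (B,merge)→157680, (C,nl)→302680 …(+1); best=12280 via (C,hash)
  {ADE}: card=960; try (D,hash)→1400, (A,hash)→1640, (D,merge)→3020, (A,nl_idx)→4320, (A,merge)→5880, (A,nl)→10560 …(+1); best=1400 via (D,hash)
  {BDE}: card=2400; try (D,hash)→4000, (D,merge)→9700, (B,hash)→10440, (B,merge)→10760, (D,nl)→38680, (B,nl)→240960; best=4000 via (D,hash)
  {ABE}: card=1200; try (A,hash)→3480, (A,nl_idx)→6880, (B,merge)→7600, (A,merge)→9400, (B,hash)→9680, (A,nl)→14680 …(+1); best=3480 via (A,hash)
  {ACDE}: card=80000; try (C,hash)→11360, (C,merge)→16960, (D,hash)→28320, (A,hash)→50640, (C,nl_idx)→90040, (A,nl_idx)→290440 …(+5); best=11360 via (C,hash)
  {BCDE}: card=200000; try (C,hash)→15400, (C,merge)→40200, (B,hash)→59440, (D,hash)→63000, (C,nl_idx)→225600, (B,merge)→695440 …(+4); best=15400 via (C,hash)
  {ABCE}: card=100000; try (C,hash)→13680, (C,merge)→22880, (B,hash)→36600, (A,hash)→62480, (C,nl_idx)→114280, (B,merge)→332600 …(+5); best=13680 via (C,hash)
  {ABDE}: card=4800; try (D,hash)→5400, (A,hash)→6600, (B,hash)→11360, (B,merge)→16960, (D,merge)→18300, (A,nl_idx)→20800 …(+4); best=5400 via (D,hash)
  {ABCDE}: card=400000; try (C,hash)→19200, (C,merge)→77600, (B,hash)→100360, (D,hash)→114400, (A,hash)→215600, (C,nl_idx)→448600 …(+8); best=19200 via (C,hash)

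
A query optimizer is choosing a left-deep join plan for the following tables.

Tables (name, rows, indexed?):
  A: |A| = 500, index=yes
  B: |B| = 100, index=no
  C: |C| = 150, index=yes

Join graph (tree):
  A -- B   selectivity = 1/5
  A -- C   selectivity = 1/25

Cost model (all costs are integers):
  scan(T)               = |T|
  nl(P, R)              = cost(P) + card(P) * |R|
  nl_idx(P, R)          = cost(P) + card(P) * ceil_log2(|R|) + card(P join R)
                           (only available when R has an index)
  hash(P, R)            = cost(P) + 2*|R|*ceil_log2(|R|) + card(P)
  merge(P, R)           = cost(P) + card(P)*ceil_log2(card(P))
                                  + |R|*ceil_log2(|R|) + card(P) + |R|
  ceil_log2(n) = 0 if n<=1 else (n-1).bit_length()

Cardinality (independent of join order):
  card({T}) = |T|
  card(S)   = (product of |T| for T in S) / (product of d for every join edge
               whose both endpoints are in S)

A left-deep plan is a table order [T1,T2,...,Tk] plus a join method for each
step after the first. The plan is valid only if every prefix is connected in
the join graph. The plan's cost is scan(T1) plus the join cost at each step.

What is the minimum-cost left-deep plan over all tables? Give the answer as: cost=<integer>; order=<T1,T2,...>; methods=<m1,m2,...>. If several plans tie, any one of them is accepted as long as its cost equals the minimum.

cost=7800; order=A,C,B; methods=hash,hash

Selinger DP (subsets sized 1..n):
  {A}: scan cost=500, card=500
  {B}: scan cost=100, card=100
  {C}: scan cost=150, card=150
  {AB}: card=10000; try (B,hash)→2400, (A,merge)→5900, (B,merge)→6300, (A,hash)→9200, (A,nl_idx)→11000, (A,nl)→50100 …(+1); best=2400 via (B,hash)
  {AC}: card=3000; try (C,hash)→3400, (A,nl_idx)→4500, (A,merge)→6500, (C,merge)→6850, (C,nl_idx)→7500, (A,hash)→9300 …(+2); best=3400 via (C,hash)
  {ABC}: card=60000; try (B,hash)→7800, (C,hash)→14800, (B,merge)→43200, (C,nl_idx)→142400, (C,merge)→153750, (B,nl)→303400 …(+1); best=7800 via (B,hash)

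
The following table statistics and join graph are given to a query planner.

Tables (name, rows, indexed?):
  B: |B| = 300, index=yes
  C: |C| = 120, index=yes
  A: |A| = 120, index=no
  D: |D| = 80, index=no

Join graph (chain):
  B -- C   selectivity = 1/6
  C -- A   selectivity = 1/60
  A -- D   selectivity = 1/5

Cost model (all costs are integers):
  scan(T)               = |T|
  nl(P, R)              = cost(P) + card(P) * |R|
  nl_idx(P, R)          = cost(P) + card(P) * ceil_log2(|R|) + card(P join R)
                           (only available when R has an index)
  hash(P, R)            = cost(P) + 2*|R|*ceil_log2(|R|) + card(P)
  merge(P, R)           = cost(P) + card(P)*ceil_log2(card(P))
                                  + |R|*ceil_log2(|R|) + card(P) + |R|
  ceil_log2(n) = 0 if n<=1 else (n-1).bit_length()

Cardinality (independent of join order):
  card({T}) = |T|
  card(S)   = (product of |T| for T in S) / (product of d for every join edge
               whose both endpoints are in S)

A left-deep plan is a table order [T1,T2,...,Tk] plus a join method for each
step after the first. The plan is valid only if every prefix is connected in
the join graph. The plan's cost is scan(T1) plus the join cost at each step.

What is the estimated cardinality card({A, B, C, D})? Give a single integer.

192000

Tables in S: A(120), B(300), C(120), D(80)
Edges inside S: B-C(d=6), C-A(d=60), A-D(d=5)
numerator = 120 * 300 * 120 * 80 = 345600000
denominator = 6 * 60 * 5 = 1800
card(S) = 345600000 / 1800 = 192000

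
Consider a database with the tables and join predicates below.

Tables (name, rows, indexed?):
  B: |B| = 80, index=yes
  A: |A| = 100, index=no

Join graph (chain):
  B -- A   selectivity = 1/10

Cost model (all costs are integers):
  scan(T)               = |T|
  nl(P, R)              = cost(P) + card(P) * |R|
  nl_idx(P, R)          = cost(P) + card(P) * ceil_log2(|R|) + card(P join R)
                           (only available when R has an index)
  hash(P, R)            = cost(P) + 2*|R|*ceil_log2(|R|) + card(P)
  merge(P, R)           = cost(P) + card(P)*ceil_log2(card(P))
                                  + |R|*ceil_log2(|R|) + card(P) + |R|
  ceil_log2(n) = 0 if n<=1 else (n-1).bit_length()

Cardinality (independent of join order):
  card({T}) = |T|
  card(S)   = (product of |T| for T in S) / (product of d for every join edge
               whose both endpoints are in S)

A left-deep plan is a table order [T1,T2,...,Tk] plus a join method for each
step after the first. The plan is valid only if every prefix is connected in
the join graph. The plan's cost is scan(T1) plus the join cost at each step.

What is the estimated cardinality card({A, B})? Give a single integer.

Tables in S: A(100), B(80)
Edges inside S: B-A(d=10)
numerator = 100 * 80 = 8000
denominator = 10 = 10
card(S) = 8000 / 10 = 800

800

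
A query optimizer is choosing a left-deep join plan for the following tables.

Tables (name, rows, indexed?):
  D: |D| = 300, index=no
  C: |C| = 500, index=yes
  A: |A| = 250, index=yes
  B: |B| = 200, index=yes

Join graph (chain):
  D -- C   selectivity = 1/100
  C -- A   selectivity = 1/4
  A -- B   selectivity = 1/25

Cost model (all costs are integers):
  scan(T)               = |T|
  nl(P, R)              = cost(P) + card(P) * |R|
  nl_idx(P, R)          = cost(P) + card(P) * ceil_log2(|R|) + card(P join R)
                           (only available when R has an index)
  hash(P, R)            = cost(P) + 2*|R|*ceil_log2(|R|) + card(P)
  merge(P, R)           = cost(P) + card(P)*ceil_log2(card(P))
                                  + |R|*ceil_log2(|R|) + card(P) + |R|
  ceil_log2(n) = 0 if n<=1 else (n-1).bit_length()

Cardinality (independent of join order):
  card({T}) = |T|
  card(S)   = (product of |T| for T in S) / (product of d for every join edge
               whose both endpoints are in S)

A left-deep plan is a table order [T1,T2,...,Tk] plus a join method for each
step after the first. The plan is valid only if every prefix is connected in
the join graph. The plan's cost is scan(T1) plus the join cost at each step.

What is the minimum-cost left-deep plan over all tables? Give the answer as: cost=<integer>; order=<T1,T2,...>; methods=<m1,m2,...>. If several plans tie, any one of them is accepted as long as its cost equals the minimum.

cost=106950; order=D,C,A,B; methods=nl_idx,hash,hash

Selinger DP (subsets sized 1..n):
  {D}: scan cost=300, card=300
  {C}: scan cost=500, card=500
  {A}: scan cost=250, card=250
  {B}: scan cost=200, card=200
  {CD}: card=1500; try (C,nl_idx)→4500, (D,hash)→6400, (C,merge)→8300, (D,merge)→8500, (C,hash)→9600, (C,nl)→150300 …(+1); best=4500 via (C,nl_idx)
  {AC}: card=31250; try (A,hash)→5000, (C,merge)→7500, (A,merge)→7750, (C,hash)→9500, (C,nl_idx)→33750, (A,nl_idx)→35750 …(+2); best=5000 via (A,hash)
  {AB}: card=2000; try (B,hash)→3700, (A,nl_idx)→3800, (B,nl_idx)→4250, (A,merge)→4250, (B,merge)→4300, (A,hash)→4400 …(+2); best=3700 via (B,hash)
  {ACD}: card=93750; try (A,hash)→10000, (A,merge)→24750, (D,hash)→41650, (A,nl_idx)→110250, (A,nl)→379500, (D,merge)→508000 …(+1); best=10000 via (A,hash)
  {ABC}: card=250000; try (C,hash)→14700, (C,merge)→32700, (B,hash)→39450, (C,nl_idx)→271700, (B,nl_idx)→505000, (B,merge)→506800 …(+2); best=14700 via (C,hash)
  {ABCD}: card=750000; try (B,hash)→106950, (D,hash)→270100, (B,nl_idx)→1510000, (B,merge)→1699300, (D,merge)→4767700, (B,nl)→18760000 …(+1); best=106950 via (B,hash)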